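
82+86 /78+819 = 35182 /39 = 902.10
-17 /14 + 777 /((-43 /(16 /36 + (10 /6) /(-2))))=5249 /903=5.81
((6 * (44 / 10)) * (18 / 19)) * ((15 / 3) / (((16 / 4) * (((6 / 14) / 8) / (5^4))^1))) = 6930000 / 19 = 364736.84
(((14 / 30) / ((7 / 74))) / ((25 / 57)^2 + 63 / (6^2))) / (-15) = -106856 / 631075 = -0.17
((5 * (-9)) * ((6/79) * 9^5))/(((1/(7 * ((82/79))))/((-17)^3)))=44960897080260/6241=7204117461.99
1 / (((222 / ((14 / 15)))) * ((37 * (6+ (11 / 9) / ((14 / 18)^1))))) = 49 / 3265065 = 0.00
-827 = -827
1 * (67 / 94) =67 / 94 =0.71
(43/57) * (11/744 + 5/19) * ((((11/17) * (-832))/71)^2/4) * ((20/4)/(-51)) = -2211070209920/7483351095981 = -0.30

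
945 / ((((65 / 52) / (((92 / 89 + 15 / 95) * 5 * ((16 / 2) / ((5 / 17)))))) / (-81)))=-16781113440 / 1691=-9923780.86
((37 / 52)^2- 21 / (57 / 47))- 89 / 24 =-3162373 / 154128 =-20.52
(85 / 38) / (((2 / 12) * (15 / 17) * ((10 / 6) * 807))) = 289 / 25555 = 0.01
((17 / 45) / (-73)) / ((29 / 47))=-799 / 95265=-0.01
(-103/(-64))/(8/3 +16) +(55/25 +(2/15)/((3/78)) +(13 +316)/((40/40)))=3599263/10752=334.75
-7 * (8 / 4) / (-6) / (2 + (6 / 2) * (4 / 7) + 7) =49 / 225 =0.22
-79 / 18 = -4.39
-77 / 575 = -0.13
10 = 10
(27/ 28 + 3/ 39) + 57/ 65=3491/ 1820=1.92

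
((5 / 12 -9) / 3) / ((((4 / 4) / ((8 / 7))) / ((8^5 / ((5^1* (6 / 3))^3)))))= -843776 / 7875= -107.15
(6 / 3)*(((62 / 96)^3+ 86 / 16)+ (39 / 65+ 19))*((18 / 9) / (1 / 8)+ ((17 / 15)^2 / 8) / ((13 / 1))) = 5230332835259 / 6469632000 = 808.44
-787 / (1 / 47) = -36989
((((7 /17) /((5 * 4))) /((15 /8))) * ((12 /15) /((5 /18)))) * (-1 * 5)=-336 /2125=-0.16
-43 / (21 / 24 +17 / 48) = -2064 / 59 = -34.98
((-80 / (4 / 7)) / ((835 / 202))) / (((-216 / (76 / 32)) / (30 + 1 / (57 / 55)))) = 1247855 / 108216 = 11.53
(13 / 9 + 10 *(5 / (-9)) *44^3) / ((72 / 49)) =-23188907 / 72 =-322068.15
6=6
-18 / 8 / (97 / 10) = -45 / 194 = -0.23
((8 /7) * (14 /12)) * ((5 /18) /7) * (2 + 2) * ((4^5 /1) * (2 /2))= 40960 /189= 216.72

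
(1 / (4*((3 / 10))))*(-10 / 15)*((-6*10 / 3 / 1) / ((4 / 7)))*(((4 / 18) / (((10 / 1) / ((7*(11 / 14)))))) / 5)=77 / 162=0.48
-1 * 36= -36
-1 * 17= -17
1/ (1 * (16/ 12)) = 3/ 4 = 0.75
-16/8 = -2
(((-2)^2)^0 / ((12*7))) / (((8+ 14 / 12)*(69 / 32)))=16 / 26565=0.00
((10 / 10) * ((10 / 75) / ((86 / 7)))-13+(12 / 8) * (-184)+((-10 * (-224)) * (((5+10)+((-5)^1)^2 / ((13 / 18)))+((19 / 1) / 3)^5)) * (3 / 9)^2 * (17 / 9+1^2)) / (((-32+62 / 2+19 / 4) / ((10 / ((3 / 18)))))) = 117790572.89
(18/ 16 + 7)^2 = 4225/ 64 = 66.02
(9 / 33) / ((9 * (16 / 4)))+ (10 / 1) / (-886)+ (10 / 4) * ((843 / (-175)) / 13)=-24746369 / 26606580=-0.93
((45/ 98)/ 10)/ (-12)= -3/ 784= -0.00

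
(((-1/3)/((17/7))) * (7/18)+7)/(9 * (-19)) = -6377/156978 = -0.04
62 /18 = 31 /9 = 3.44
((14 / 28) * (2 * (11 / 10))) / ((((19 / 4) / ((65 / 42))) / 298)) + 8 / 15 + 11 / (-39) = 2776427 / 25935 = 107.05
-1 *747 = -747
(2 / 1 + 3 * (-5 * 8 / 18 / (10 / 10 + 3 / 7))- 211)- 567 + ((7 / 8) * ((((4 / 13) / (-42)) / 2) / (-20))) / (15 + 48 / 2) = -189983039 / 243360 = -780.67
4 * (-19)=-76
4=4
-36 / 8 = -9 / 2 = -4.50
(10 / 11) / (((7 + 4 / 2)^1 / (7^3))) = 3430 / 99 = 34.65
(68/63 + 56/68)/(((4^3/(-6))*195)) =-1019/1113840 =-0.00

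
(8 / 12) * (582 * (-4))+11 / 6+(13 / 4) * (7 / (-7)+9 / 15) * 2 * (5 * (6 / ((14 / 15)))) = -68617 / 42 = -1633.74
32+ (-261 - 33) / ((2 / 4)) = -556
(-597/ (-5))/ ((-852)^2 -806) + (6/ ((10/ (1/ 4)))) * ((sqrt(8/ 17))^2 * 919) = 3998200521/ 61633330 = 64.87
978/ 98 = 489/ 49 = 9.98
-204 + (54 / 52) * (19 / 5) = -200.05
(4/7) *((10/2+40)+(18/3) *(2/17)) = 444/17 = 26.12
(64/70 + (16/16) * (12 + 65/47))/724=0.02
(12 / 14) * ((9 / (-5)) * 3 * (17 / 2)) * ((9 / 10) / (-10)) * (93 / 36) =128061 / 14000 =9.15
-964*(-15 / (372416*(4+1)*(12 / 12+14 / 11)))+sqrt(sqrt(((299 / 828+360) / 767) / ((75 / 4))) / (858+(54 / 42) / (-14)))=723 / 211600+7*1681599179^(1 / 4)*sqrt(190)*3^(3 / 4) / 3278925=0.02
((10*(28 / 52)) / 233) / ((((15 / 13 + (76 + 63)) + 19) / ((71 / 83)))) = 4970 / 40012391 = 0.00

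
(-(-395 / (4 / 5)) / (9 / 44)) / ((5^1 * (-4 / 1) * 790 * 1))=-0.15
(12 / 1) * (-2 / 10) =-12 / 5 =-2.40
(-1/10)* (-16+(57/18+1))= 71/60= 1.18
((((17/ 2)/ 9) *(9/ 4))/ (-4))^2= 289/ 1024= 0.28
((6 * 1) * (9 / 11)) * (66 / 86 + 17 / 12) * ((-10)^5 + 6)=-1072134.40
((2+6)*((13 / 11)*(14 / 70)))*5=9.45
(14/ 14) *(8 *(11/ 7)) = 88/ 7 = 12.57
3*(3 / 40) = 9 / 40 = 0.22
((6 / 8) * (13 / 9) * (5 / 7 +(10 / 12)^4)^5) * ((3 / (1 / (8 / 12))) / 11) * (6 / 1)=1959261891111681446875 / 675939603923522813952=2.90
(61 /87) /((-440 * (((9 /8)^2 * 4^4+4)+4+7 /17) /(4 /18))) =-1037 /973441260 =-0.00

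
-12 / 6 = -2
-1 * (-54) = 54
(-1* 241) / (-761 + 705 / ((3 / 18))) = -241 / 3469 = -0.07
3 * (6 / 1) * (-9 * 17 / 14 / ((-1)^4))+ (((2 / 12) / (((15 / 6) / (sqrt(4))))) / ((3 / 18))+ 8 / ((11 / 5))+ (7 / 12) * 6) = -145359 / 770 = -188.78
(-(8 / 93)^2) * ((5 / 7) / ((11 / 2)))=-640 / 665973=-0.00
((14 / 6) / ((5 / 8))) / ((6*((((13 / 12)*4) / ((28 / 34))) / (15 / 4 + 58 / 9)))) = 35966 / 29835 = 1.21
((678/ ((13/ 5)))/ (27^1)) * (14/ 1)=15820/ 117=135.21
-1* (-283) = 283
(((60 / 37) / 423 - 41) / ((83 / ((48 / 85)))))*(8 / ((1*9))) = -1610368 / 6495165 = -0.25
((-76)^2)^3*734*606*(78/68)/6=278569521848537088/17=16386442461678652.24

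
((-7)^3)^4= 13841287201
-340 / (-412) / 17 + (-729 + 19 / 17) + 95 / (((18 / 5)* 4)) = -90927739 / 126072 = -721.24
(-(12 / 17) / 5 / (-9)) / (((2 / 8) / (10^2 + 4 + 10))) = 608 / 85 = 7.15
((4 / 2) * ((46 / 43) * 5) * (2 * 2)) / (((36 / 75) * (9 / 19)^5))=28475138500 / 7617321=3738.21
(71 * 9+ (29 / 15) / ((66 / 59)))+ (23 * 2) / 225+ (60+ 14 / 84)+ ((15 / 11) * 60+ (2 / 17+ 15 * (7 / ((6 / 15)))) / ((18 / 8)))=37852207 / 42075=899.64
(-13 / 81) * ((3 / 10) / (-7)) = 13 / 1890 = 0.01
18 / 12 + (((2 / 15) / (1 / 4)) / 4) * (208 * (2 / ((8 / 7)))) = 1501 / 30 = 50.03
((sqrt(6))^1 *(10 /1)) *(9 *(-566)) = -50940 *sqrt(6) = -124777.01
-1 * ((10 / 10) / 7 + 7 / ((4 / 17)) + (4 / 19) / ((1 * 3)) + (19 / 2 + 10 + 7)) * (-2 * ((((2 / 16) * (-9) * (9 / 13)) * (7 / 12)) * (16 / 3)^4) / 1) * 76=-369111040 / 117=-3154795.21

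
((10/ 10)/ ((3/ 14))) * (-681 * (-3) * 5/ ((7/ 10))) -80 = 68020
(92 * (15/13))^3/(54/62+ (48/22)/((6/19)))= 153753.26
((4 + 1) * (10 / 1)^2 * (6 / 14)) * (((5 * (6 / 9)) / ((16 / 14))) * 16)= 10000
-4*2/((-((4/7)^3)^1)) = 343/8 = 42.88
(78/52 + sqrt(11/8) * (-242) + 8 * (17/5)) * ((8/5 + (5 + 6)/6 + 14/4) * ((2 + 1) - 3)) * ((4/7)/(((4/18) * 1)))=0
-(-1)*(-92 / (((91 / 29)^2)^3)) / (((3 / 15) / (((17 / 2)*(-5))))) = 11628795925550 / 567869252041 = 20.48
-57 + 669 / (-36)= -907 / 12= -75.58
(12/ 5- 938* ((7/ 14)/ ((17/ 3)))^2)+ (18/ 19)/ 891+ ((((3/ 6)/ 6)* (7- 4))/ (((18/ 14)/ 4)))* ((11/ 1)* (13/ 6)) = 111184339/ 8154135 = 13.64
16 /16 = 1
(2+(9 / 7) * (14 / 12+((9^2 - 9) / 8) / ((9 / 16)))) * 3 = 1011 / 14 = 72.21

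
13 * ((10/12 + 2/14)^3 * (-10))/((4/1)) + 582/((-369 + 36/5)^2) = -180964409065/5986458576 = -30.23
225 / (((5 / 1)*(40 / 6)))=27 / 4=6.75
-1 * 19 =-19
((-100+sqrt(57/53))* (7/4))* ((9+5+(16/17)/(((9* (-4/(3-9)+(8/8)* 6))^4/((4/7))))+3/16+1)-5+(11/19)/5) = -18869547451/10465200+18869547451* sqrt(3021)/55465560000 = -1784.38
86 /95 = 0.91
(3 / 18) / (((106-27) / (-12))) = -2 / 79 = -0.03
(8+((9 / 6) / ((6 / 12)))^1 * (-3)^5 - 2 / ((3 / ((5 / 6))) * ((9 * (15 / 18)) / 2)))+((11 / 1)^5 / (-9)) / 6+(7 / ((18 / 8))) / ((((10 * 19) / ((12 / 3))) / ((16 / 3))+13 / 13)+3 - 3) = -63392405 / 17118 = -3703.26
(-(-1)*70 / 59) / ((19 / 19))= 70 / 59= 1.19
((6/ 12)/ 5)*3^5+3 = 273/ 10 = 27.30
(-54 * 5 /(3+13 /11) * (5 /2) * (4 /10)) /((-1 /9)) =13365 /23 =581.09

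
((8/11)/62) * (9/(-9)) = -4/341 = -0.01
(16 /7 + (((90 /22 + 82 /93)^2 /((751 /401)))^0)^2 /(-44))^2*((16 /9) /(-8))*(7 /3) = -2.66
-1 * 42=-42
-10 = -10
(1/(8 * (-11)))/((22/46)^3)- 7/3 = -856397/351384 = -2.44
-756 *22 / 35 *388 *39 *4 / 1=-143814528 / 5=-28762905.60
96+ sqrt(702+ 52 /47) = sqrt(1553162) /47+ 96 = 122.52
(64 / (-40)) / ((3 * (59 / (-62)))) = 0.56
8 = 8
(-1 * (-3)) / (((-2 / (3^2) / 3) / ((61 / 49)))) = -4941 / 98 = -50.42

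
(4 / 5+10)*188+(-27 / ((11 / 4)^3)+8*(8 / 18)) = 121746008 / 59895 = 2032.66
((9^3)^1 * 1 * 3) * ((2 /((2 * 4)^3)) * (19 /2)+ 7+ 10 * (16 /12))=22809681 /512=44550.16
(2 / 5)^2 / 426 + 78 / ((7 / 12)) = 4984214 / 37275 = 133.71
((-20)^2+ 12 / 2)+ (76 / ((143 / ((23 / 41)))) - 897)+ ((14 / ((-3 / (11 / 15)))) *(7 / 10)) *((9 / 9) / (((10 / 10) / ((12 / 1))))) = -228414503 / 439725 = -519.45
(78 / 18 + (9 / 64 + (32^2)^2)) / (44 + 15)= 201327451 / 11328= 17772.55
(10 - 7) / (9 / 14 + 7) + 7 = 791 / 107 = 7.39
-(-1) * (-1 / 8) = -1 / 8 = -0.12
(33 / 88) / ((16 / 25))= 75 / 128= 0.59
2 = 2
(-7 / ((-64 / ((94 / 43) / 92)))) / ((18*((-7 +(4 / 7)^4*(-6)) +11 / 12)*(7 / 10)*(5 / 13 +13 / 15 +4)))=-7335055 / 1255500972032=-0.00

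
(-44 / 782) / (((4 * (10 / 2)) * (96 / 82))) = -451 / 187680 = -0.00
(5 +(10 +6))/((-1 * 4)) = -21/4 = -5.25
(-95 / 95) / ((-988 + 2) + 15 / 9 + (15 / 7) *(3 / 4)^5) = 21504 / 21156169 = 0.00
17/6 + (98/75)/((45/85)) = 7157/1350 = 5.30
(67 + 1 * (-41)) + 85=111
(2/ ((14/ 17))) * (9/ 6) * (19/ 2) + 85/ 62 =31229/ 868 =35.98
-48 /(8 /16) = -96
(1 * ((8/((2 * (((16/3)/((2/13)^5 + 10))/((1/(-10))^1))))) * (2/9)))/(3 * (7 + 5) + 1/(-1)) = -618827/129952550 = -0.00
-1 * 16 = -16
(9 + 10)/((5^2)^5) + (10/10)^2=9765644/9765625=1.00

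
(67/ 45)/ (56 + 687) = 67/ 33435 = 0.00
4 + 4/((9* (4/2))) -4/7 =230/63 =3.65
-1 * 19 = -19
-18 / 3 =-6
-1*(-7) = 7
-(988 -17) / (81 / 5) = -4855 / 81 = -59.94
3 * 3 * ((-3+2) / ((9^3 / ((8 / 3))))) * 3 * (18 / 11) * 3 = -16 / 33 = -0.48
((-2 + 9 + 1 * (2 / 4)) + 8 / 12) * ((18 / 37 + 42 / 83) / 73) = 24892 / 224183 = 0.11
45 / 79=0.57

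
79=79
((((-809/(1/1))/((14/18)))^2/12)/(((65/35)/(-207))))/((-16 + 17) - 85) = 1219298103/10192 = 119632.86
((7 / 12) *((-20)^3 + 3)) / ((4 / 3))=-55979 / 16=-3498.69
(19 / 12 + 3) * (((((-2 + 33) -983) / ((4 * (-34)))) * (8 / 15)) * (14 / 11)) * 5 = 108.89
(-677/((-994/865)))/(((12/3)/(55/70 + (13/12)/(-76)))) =2884104625/25382784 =113.62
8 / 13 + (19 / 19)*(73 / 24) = 1141 / 312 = 3.66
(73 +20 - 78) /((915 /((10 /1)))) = 10 /61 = 0.16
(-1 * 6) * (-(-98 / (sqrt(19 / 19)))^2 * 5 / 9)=96040 / 3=32013.33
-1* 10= -10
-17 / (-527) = 1 / 31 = 0.03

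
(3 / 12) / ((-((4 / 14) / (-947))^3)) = 291302396189 / 32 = 9103199880.91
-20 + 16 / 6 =-52 / 3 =-17.33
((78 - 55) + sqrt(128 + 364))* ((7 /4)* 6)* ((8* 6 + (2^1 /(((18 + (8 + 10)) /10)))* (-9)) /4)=903* sqrt(123) /4 + 20769 /8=5099.81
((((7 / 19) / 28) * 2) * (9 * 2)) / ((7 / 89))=801 / 133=6.02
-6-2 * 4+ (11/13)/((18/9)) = -353/26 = -13.58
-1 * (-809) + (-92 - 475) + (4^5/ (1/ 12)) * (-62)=-761614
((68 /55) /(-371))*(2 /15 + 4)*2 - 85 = -26024807 /306075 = -85.03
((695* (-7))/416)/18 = -4865/7488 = -0.65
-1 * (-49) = 49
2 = 2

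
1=1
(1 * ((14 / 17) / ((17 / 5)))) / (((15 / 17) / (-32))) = -448 / 51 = -8.78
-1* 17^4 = -83521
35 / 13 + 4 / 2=61 / 13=4.69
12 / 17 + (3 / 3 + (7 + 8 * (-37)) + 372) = 1440 / 17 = 84.71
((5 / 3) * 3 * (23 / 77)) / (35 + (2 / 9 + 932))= 207 / 134057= 0.00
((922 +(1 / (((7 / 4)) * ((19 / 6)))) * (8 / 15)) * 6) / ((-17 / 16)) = -58866624 / 11305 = -5207.13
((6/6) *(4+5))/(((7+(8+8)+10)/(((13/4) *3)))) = 117/44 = 2.66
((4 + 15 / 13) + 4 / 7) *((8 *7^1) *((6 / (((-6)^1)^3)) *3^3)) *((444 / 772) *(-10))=3469860 / 2509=1382.97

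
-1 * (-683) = 683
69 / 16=4.31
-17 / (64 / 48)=-51 / 4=-12.75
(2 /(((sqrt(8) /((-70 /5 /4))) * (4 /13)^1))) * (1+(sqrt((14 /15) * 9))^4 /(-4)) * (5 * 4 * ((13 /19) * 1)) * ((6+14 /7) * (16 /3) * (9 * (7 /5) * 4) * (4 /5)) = 5291360256 * sqrt(2) /2375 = 3150784.61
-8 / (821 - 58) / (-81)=8 / 61803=0.00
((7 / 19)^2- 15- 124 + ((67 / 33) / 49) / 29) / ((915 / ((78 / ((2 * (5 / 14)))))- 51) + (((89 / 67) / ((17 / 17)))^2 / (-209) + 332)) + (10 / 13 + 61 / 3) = 3005460933290799 / 145735673158985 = 20.62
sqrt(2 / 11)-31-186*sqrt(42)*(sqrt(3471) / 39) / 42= -31*sqrt(16198) / 91-31 + sqrt(22) / 11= -73.93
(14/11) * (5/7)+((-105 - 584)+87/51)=-128354/187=-686.39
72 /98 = 36 /49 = 0.73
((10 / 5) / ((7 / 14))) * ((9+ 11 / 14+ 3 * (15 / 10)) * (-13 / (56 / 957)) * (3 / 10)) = -3808.47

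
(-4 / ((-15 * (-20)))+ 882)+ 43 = 69374 / 75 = 924.99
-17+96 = 79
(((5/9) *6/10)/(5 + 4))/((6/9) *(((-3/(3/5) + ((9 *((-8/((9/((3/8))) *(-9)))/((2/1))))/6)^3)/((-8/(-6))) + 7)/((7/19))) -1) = 24192/3188179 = 0.01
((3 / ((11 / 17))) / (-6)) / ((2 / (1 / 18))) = -17 / 792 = -0.02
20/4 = 5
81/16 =5.06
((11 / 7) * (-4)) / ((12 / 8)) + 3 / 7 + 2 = -37 / 21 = -1.76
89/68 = 1.31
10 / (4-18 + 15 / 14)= -140 / 181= -0.77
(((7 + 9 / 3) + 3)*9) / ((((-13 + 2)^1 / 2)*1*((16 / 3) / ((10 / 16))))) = -1755 / 704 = -2.49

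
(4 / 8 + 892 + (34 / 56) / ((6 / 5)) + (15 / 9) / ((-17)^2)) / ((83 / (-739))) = -32041196195 / 4029816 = -7951.03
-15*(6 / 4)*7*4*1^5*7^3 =-216090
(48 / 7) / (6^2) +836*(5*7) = 614464 / 21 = 29260.19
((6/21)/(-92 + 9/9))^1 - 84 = -84.00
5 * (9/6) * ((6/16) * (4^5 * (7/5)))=4032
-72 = -72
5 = 5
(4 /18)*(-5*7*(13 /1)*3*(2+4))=-1820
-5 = -5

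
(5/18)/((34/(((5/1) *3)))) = 25/204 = 0.12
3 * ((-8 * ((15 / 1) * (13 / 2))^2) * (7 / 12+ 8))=-3916575 / 2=-1958287.50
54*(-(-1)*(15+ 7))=1188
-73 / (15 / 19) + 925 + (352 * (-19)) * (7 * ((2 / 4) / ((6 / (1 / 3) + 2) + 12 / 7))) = -3682 / 15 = -245.47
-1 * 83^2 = -6889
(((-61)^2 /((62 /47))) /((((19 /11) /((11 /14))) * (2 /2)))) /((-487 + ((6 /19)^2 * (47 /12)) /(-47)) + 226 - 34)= -402065213 /92440264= -4.35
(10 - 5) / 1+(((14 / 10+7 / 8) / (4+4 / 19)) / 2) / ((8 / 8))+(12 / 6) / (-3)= 88387 / 19200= 4.60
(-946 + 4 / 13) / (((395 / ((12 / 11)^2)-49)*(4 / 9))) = -3983256 / 529607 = -7.52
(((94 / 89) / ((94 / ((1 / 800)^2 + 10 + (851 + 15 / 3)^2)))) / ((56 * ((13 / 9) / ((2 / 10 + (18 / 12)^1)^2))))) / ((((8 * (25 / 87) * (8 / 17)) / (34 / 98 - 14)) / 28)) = -103946.22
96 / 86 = 1.12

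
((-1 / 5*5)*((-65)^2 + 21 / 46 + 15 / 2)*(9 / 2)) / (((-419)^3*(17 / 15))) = 6571665 / 28761983069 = 0.00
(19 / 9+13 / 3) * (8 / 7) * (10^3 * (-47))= -21808000 / 63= -346158.73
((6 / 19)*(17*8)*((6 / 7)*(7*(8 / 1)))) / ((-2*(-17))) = 1152 / 19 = 60.63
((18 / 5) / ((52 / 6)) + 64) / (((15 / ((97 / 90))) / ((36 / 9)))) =812278 / 43875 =18.51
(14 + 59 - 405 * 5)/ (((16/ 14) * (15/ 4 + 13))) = -6832/ 67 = -101.97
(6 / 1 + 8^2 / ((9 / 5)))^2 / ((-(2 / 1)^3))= -34969 / 162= -215.86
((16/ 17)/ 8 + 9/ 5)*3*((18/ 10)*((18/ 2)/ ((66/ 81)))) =1069443/ 9350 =114.38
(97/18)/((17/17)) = 97/18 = 5.39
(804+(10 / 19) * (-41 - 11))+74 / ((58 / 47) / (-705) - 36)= 8778055099 / 11332721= 774.58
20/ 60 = 1/ 3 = 0.33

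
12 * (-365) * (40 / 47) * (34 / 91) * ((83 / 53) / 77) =-494414400 / 17454437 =-28.33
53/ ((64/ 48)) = 159/ 4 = 39.75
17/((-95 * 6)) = -17/570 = -0.03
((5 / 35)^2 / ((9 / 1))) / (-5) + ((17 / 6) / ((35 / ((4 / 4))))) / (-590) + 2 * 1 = 5202263 / 2601900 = 2.00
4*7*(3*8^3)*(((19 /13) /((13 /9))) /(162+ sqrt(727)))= 62705664 /226967- 387072*sqrt(727) /226967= 230.29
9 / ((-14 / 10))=-45 / 7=-6.43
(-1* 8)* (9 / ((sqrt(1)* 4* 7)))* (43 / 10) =-387 / 35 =-11.06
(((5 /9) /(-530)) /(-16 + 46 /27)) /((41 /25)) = 75 /1677556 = 0.00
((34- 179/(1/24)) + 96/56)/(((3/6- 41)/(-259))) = -2206828/81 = -27244.79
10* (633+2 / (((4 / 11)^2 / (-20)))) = 3305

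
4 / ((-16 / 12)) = -3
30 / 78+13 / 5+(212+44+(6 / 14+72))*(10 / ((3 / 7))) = 1494932 / 195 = 7666.32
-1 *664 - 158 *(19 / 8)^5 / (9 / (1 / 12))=-1370541229 / 1769472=-774.55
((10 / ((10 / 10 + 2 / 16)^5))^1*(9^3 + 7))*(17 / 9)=4099932160 / 531441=7714.75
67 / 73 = 0.92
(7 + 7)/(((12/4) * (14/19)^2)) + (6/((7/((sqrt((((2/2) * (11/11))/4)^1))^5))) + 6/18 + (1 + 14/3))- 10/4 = 4073/336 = 12.12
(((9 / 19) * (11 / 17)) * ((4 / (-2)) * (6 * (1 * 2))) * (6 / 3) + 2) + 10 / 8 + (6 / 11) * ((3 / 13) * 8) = -1931639 / 184756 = -10.46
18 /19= 0.95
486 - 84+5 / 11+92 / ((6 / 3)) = 4933 / 11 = 448.45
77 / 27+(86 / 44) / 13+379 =2949821 / 7722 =382.00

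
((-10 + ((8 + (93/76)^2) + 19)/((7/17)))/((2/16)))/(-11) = -217627/5054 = -43.06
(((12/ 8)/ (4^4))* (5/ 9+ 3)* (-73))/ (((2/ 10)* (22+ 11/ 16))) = -365/ 1089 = -0.34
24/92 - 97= -2225/23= -96.74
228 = 228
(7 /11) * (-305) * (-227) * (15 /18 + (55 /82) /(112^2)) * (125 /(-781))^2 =2782040796484375 /2957793603072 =940.58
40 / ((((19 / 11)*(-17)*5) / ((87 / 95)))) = -0.25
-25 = -25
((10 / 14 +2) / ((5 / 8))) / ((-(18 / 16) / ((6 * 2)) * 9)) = -4864 / 945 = -5.15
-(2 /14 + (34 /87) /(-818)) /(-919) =35464 /228905439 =0.00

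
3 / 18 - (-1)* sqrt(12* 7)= 1 / 6 + 2* sqrt(21)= 9.33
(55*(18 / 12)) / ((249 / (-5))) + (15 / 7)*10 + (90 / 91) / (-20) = 148964 / 7553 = 19.72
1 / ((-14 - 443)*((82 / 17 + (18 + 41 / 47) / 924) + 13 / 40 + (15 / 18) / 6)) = -22148280 / 53724733087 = -0.00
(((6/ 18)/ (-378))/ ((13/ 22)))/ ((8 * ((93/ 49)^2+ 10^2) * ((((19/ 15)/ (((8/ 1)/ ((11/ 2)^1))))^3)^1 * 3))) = -21952000/ 24154240068387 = -0.00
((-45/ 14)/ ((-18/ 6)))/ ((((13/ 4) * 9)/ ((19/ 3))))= 190/ 819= 0.23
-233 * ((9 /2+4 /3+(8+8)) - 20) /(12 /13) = -462.76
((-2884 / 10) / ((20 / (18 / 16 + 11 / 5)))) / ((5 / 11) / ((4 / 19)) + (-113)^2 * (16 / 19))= -0.00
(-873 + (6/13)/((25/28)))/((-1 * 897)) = 94519/97175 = 0.97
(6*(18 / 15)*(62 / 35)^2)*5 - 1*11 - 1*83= 23234 / 1225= 18.97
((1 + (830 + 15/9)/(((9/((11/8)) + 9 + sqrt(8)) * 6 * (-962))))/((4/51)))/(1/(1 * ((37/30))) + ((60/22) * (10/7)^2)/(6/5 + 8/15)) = 11290873 * sqrt(2)/2887889616 + 10074774039/3208766240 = 3.15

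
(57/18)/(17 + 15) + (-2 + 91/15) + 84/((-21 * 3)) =2719/960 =2.83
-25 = -25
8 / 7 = 1.14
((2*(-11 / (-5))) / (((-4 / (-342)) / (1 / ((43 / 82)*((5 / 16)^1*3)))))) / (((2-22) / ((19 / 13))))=-3907464 / 69875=-55.92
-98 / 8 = -49 / 4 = -12.25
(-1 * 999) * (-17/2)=16983/2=8491.50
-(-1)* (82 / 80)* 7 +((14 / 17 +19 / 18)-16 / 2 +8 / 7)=2.20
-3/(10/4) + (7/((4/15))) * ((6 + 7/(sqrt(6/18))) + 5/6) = 7127/40 + 735 * sqrt(3)/4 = 496.44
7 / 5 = 1.40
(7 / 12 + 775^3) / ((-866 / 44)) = -61443937577 / 2598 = -23650476.36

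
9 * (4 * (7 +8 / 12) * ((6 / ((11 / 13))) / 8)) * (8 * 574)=12357072 / 11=1123370.18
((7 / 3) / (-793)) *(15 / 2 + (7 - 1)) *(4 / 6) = -21 / 793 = -0.03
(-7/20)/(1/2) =-7/10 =-0.70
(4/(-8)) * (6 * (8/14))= -12/7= -1.71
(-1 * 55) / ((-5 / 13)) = 143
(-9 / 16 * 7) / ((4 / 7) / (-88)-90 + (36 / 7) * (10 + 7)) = 4851 / 3176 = 1.53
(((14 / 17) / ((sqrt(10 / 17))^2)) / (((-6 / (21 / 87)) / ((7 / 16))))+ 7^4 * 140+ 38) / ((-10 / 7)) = -32757181919 / 139200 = -235324.58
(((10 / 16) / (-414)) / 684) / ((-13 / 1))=5 / 29450304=0.00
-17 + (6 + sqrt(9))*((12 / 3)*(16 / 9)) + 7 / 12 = 571 / 12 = 47.58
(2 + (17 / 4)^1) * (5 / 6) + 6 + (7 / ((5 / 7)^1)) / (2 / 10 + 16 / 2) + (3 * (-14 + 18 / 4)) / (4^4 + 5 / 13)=13438231 / 1093224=12.29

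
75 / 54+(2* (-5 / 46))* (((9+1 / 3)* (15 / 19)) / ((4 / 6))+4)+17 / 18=-1231 / 1311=-0.94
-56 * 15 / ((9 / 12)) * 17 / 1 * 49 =-932960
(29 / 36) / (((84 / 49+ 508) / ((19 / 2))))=3857 / 256896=0.02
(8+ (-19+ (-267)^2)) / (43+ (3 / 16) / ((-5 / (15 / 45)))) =5702240 / 3439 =1658.11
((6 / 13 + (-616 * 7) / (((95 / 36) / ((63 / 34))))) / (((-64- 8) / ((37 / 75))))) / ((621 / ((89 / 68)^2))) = 3104555575613 / 54258503832000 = 0.06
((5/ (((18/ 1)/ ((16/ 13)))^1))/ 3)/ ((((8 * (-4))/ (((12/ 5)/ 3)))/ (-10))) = 10/ 351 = 0.03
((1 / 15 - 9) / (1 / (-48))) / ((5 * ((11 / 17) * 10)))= 18224 / 1375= 13.25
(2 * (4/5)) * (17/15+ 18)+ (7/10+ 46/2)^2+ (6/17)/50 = 3020783/5100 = 592.31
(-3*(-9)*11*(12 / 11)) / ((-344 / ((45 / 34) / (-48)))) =0.03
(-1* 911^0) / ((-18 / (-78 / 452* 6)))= -13 / 226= -0.06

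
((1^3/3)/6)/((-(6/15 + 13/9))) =-5/166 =-0.03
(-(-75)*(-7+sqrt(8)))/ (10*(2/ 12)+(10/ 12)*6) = -315/ 4+45*sqrt(2)/ 2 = -46.93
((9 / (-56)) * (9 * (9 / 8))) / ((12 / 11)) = -2673 / 1792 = -1.49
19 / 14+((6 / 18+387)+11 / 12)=10909 / 28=389.61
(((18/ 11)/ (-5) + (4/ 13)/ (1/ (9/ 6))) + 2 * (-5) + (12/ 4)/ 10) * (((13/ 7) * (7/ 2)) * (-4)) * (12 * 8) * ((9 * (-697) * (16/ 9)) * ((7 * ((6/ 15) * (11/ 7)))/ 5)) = -29289255936/ 125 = -234314047.49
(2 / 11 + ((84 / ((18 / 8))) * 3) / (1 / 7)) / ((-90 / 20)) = -17252 / 99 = -174.26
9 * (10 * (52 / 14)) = 334.29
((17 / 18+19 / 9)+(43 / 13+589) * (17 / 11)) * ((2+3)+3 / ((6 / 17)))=644745 / 52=12398.94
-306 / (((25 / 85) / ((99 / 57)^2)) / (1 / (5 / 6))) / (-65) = 33989868 / 586625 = 57.94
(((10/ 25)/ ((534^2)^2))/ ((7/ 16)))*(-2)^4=32/ 177874253235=0.00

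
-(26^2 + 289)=-965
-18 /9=-2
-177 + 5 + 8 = -164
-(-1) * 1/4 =1/4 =0.25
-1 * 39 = -39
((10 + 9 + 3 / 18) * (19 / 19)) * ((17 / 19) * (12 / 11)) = 3910 / 209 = 18.71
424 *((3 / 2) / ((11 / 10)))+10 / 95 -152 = 89094 / 209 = 426.29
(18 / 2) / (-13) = -9 / 13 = -0.69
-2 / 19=-0.11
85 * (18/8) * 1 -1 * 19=689/4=172.25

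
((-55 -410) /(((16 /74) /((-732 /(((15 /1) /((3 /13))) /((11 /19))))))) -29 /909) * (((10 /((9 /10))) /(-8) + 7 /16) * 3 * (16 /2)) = -862604878027 /2694276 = -320162.03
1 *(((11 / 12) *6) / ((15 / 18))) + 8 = 73 / 5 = 14.60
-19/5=-3.80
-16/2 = -8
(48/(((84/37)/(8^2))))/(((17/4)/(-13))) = -492544/119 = -4139.03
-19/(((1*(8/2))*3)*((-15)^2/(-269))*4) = 5111/10800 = 0.47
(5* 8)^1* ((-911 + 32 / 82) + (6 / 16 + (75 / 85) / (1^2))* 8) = -25107360 / 697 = -36022.04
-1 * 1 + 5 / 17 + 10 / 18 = -0.15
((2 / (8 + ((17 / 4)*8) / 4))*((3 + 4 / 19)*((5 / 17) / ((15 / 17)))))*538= 131272 / 1881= 69.79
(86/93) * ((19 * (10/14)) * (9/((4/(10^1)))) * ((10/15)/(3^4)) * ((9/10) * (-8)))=-32680/1953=-16.73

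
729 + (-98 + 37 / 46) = 631.80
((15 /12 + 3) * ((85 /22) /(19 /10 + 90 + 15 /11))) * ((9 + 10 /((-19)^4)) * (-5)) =-42370976375 /5347852556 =-7.92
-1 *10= -10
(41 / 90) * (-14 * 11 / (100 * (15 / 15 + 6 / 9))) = -3157 / 7500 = -0.42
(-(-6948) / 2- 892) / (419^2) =0.01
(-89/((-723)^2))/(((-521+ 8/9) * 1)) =89/271877161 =0.00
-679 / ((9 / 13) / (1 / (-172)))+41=72295 / 1548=46.70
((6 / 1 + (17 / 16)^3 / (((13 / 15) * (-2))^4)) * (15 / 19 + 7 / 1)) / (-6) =-141578807879 / 17781850112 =-7.96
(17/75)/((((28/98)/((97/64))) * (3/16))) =11543/1800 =6.41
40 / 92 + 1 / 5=73 / 115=0.63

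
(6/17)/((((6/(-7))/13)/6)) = -546/17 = -32.12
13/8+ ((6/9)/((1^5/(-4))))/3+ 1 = 125/72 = 1.74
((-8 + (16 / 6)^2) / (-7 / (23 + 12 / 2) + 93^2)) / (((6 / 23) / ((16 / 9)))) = -21344 / 30473901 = -0.00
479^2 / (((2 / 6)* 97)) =688323 / 97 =7096.11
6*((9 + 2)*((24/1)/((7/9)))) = 14256/7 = 2036.57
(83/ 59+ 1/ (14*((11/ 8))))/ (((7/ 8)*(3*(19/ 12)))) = 212064/ 604219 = 0.35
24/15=1.60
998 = 998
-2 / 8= -1 / 4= -0.25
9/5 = 1.80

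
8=8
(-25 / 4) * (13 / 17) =-325 / 68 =-4.78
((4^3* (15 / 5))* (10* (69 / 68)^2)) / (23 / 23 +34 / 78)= 2785185 / 2023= 1376.76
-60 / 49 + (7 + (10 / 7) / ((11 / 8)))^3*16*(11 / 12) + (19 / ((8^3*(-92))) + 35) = 44885964058393 / 5864871936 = 7653.36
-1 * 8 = -8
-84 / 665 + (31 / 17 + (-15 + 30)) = 26966 / 1615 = 16.70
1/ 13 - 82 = -1065/ 13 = -81.92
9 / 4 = 2.25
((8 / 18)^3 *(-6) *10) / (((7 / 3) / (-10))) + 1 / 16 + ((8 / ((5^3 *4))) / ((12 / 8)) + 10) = 37022971 / 1134000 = 32.65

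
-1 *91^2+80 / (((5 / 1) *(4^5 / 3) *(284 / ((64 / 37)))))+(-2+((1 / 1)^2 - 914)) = -96631565 / 10508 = -9196.00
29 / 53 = 0.55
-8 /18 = -4 /9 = -0.44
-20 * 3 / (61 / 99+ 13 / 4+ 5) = -6.77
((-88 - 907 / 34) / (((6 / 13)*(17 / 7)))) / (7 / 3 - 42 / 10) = 253435 / 4624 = 54.81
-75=-75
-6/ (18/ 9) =-3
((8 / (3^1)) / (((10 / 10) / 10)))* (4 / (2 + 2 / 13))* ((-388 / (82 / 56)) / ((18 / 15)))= -4035200 / 369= -10935.50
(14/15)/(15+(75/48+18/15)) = 32/609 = 0.05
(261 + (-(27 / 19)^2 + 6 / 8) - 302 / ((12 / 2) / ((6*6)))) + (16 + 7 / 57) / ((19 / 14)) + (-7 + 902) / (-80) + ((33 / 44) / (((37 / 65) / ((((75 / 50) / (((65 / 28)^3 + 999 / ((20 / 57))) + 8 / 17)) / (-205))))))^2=-21755333010346598470286653336525 / 14021433694024937724580099248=-1551.58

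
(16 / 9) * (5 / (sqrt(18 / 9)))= 40 * sqrt(2) / 9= 6.29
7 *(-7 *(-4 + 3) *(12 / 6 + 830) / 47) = 40768 / 47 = 867.40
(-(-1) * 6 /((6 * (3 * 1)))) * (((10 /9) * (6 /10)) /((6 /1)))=1 /27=0.04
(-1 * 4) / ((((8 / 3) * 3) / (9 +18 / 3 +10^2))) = -115 / 2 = -57.50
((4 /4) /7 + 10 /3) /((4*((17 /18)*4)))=219 /952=0.23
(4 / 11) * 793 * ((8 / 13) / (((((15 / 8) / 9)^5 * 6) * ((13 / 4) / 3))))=31086084096 / 446875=69563.27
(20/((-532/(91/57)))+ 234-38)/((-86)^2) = 212203/8009868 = 0.03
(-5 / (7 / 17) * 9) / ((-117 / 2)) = 170 / 91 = 1.87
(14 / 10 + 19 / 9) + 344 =15638 / 45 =347.51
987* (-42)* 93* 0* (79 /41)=0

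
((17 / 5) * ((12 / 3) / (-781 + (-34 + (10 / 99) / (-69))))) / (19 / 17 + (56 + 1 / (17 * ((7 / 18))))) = -7896636 / 27100699375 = -0.00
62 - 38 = 24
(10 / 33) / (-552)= -5 / 9108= -0.00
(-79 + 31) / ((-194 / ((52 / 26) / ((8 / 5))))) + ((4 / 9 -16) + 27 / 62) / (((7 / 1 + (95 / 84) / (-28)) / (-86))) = 27635199478 / 147664749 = 187.15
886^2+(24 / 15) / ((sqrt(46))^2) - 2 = 90274314 / 115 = 784994.03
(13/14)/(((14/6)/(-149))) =-5811/98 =-59.30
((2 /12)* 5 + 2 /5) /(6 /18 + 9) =37 /280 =0.13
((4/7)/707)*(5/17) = 0.00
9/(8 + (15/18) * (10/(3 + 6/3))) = 27/29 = 0.93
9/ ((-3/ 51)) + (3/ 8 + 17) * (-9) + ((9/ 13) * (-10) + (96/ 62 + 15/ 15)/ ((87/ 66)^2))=-314.83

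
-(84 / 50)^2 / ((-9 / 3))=588 / 625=0.94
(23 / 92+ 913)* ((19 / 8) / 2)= 69407 / 64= 1084.48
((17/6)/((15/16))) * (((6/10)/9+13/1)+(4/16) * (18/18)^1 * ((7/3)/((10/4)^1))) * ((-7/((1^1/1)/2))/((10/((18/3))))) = -126616/375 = -337.64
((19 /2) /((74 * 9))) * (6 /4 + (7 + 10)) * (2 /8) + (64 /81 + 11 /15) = 20599 /12960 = 1.59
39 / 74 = 0.53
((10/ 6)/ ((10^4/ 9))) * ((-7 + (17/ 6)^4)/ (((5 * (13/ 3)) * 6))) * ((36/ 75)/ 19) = 0.00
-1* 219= -219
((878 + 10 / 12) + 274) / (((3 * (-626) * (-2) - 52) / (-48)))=-6917 / 463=-14.94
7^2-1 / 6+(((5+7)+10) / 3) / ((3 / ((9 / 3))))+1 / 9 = 1013 / 18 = 56.28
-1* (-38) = 38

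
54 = 54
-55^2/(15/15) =-3025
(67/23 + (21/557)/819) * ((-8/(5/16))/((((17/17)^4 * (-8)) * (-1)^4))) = 23287424/2498145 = 9.32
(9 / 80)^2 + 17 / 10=10961 / 6400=1.71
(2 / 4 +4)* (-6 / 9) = -3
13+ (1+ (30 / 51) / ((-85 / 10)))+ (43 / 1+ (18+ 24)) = 28591 / 289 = 98.93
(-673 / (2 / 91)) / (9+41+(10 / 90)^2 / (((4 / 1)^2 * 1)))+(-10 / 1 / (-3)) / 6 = -356845171 / 583209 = -611.86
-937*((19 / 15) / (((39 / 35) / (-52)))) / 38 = 13118 / 9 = 1457.56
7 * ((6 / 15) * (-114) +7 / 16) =-25291 / 80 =-316.14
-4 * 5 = -20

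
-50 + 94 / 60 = -1453 / 30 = -48.43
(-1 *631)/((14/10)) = -3155/7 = -450.71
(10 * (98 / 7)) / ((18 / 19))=1330 / 9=147.78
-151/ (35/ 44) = -6644/ 35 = -189.83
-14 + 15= 1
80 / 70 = 1.14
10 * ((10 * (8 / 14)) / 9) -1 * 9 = -167 / 63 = -2.65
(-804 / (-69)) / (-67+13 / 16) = -4288 / 24357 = -0.18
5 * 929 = 4645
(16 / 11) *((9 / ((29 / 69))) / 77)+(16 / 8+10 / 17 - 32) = -12112588 / 417571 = -29.01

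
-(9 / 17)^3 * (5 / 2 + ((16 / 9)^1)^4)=-163877 / 88434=-1.85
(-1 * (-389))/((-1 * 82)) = -389/82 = -4.74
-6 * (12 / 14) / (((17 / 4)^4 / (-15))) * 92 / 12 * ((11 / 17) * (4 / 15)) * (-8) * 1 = -24870912 / 9938999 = -2.50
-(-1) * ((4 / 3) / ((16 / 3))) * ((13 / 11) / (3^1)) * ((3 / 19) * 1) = 13 / 836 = 0.02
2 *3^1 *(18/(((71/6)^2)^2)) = 139968/25411681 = 0.01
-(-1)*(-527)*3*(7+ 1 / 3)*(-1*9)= 104346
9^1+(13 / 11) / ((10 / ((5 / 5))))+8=1883 / 110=17.12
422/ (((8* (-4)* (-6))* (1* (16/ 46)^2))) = 18.17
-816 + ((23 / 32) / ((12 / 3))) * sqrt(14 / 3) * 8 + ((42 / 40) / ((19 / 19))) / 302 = -4928619 / 6040 + 23 * sqrt(42) / 48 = -812.89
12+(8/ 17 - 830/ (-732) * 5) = 18.14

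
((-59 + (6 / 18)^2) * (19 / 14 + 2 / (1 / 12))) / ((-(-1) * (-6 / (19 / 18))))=1787425 / 6804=262.70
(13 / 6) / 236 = 13 / 1416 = 0.01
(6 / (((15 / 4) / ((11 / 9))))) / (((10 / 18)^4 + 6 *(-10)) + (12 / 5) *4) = -64152 / 1650247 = -0.04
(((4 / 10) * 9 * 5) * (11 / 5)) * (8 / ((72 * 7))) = 22 / 35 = 0.63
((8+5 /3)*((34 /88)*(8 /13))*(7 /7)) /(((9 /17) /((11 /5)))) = 16762 /1755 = 9.55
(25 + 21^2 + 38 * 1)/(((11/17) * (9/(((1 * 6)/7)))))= 816/11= 74.18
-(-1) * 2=2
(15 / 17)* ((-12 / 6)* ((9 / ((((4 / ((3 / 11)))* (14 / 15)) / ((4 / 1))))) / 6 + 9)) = -2565 / 154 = -16.66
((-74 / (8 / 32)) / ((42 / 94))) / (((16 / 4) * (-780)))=0.21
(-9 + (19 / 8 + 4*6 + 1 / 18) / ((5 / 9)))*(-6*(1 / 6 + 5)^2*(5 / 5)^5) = -1482823 / 240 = -6178.43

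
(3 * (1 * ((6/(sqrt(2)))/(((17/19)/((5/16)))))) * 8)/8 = 855 * sqrt(2)/272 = 4.45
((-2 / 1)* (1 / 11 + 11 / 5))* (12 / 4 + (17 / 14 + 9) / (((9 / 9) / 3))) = -8478 / 55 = -154.15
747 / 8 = 93.38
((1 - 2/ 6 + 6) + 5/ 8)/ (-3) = -175/ 72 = -2.43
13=13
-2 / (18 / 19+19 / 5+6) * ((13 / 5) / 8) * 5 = -1235 / 4084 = -0.30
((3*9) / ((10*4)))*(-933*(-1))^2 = 23503203 / 40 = 587580.08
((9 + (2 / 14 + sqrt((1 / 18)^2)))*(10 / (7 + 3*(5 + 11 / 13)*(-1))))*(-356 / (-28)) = -6704815 / 60417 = -110.98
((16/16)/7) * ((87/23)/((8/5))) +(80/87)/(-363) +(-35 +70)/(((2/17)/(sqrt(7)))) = 13634695/40676328 +595 * sqrt(7)/2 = 787.45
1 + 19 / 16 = 35 / 16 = 2.19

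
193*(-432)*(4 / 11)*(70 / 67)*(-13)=303488640 / 737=411789.20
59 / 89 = 0.66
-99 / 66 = -3 / 2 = -1.50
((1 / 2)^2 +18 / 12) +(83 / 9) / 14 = 607 / 252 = 2.41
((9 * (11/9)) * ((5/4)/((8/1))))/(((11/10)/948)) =5925/4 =1481.25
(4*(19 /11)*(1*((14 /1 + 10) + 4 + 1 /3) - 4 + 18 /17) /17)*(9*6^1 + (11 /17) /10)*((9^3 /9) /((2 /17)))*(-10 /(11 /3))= -36635417910 /34969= -1047654.15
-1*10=-10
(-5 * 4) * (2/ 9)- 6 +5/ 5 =-85/ 9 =-9.44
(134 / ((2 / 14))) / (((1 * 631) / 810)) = 759780 / 631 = 1204.09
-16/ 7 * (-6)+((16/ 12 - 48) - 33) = -1385/ 21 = -65.95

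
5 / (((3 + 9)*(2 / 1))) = 5 / 24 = 0.21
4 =4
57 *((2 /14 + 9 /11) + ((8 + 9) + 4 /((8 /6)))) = 91998 /77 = 1194.78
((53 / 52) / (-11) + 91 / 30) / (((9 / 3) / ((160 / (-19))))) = -201848 / 24453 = -8.25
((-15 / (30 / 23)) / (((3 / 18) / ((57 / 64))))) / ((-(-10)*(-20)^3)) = 3933 / 5120000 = 0.00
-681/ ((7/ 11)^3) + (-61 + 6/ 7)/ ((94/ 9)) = -85388295/ 32242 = -2648.36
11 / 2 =5.50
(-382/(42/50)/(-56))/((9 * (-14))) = -4775/74088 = -0.06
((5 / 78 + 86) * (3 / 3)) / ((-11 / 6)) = -6713 / 143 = -46.94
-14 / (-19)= 14 / 19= 0.74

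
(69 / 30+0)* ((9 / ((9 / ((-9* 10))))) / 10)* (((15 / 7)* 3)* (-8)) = 7452 / 7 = 1064.57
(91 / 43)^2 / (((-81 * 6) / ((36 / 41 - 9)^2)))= -11336689 / 18649014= -0.61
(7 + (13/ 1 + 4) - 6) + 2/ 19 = 344/ 19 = 18.11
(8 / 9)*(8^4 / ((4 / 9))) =8192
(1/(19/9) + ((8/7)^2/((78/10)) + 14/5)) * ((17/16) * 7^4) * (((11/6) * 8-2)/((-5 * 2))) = -520392593/46800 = -11119.50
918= 918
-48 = -48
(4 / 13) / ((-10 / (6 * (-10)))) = 1.85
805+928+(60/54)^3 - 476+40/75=4588709/3645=1258.91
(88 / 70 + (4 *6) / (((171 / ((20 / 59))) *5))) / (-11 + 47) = 37273 / 1059345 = 0.04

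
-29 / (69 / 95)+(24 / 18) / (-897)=-107449 / 2691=-39.93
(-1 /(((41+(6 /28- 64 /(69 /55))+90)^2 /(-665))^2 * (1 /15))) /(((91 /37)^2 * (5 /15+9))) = -17290742644733071500 /6088190019574934943529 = -0.00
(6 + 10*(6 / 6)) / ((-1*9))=-16 / 9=-1.78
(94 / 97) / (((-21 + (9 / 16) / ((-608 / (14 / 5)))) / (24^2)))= -438927360 / 16515317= -26.58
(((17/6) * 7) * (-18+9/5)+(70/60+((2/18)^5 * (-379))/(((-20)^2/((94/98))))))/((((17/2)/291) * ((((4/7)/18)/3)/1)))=-35939437071701/34700400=-1035706.71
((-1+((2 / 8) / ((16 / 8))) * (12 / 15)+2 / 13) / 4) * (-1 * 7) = 679 / 520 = 1.31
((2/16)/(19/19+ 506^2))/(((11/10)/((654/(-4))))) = -0.00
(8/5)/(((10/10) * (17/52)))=416/85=4.89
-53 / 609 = -0.09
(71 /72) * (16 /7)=142 /63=2.25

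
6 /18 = 1 /3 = 0.33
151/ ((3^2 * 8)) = 151/ 72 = 2.10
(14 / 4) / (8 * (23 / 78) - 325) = -0.01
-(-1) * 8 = 8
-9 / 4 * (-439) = 3951 / 4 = 987.75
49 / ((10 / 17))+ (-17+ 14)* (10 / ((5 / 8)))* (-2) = 1793 / 10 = 179.30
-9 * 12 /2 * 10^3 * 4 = -216000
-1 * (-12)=12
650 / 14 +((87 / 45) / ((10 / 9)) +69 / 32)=281819 / 5600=50.32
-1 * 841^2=-707281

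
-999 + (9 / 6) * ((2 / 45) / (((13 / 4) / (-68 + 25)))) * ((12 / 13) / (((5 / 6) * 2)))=-4222839 / 4225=-999.49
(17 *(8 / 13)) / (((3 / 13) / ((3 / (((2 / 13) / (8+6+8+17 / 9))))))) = 190060 / 9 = 21117.78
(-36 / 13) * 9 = -324 / 13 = -24.92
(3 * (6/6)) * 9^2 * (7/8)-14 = 198.62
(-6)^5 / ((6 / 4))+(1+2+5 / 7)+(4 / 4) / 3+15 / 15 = -108758 / 21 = -5178.95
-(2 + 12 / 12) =-3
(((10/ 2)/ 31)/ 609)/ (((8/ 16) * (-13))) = -10/ 245427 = -0.00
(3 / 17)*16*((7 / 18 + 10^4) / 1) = 1440056 / 51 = 28236.39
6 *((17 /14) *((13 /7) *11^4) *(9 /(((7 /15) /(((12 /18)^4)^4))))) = 1060261396480 /182284263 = 5816.53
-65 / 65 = -1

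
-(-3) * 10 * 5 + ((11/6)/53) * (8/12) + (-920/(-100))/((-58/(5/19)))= 39419140/262827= 149.98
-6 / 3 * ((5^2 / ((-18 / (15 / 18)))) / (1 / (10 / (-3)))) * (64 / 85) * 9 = -8000 / 153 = -52.29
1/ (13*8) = 0.01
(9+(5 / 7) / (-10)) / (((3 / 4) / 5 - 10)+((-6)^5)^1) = -1250 / 1090019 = -0.00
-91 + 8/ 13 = -1175/ 13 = -90.38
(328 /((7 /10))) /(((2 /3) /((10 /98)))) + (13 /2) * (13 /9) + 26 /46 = 11597903 /142002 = 81.67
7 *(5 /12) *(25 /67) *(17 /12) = 14875 /9648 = 1.54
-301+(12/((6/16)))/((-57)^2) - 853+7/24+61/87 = -869092495/753768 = -1153.00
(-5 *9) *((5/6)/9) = -25/6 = -4.17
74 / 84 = 37 / 42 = 0.88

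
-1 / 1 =-1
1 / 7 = 0.14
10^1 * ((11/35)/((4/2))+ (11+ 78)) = 6241/7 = 891.57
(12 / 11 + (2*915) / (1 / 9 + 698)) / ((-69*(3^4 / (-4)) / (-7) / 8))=-0.15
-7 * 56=-392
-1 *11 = -11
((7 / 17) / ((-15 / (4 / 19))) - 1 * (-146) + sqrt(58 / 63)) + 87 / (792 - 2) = sqrt(406) / 21 + 111844339 / 765510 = 147.06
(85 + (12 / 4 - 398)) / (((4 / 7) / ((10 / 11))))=-5425 / 11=-493.18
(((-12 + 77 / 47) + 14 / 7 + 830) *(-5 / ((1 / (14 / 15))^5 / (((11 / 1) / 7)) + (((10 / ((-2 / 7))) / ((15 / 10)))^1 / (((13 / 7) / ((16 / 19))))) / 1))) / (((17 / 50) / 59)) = 71343363376084800 / 968914509839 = 73632.26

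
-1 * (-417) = 417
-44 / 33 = -1.33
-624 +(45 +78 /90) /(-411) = -3847648 /6165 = -624.11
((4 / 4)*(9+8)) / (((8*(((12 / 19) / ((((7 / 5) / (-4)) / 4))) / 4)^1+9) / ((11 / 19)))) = -1309 / 723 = -1.81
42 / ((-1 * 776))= -21 / 388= -0.05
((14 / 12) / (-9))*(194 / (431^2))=-679 / 5015547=-0.00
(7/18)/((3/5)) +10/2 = 305/54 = 5.65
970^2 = 940900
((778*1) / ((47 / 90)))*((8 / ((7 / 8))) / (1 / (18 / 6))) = 13443840 / 329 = 40862.74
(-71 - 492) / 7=-563 / 7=-80.43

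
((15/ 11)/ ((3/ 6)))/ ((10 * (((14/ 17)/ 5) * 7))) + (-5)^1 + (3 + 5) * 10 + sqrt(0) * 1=75.24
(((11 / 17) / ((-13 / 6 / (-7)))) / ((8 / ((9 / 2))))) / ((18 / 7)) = 1617 / 3536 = 0.46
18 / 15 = 6 / 5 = 1.20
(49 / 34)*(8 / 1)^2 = 92.24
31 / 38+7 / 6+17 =18.98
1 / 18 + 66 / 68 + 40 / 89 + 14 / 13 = 451847 / 177021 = 2.55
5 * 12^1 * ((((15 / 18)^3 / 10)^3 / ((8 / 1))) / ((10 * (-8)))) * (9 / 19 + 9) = -78125 / 453869568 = -0.00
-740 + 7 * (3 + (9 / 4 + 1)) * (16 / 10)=-670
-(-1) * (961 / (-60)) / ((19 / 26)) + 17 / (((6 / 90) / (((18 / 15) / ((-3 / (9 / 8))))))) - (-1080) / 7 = 140593 / 7980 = 17.62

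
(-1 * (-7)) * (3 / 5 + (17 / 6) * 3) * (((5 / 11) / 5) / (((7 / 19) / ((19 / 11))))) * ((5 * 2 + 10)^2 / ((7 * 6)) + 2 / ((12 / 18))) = 1234259 / 3630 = 340.02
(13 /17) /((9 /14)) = 182 /153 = 1.19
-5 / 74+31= 2289 / 74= 30.93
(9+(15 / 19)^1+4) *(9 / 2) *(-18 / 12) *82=-145017 / 19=-7632.47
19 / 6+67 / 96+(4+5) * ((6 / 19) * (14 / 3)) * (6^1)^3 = 5232521 / 1824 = 2868.71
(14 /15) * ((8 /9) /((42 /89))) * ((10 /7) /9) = 1424 /5103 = 0.28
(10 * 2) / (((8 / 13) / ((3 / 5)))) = 39 / 2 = 19.50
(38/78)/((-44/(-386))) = 3667/858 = 4.27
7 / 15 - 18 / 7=-221 / 105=-2.10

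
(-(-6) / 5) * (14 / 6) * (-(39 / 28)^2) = -1521 / 280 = -5.43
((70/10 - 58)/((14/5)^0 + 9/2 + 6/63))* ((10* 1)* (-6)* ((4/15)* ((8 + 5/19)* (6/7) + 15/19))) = 5126112/4465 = 1148.07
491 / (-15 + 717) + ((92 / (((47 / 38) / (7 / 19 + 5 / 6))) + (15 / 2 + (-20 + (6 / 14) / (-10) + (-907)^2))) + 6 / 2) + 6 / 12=475040215282 / 577395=822730.05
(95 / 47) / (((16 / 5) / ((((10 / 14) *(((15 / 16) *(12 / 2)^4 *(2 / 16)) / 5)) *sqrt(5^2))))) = 2885625 / 42112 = 68.52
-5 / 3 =-1.67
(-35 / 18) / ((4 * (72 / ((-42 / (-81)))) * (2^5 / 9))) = -245 / 248832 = -0.00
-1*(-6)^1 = 6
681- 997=-316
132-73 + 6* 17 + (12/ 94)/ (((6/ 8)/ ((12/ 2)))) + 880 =48975/ 47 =1042.02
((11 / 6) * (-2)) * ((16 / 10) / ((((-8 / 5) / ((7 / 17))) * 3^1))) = 0.50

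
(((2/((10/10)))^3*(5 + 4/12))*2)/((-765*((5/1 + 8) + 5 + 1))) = -256/43605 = -0.01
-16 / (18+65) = -16 / 83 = -0.19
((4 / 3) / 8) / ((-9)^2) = 1 / 486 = 0.00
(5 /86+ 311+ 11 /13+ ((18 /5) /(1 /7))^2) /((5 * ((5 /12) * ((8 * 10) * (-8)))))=-79401279 /111800000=-0.71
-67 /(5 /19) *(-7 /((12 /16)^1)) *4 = 142576 /15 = 9505.07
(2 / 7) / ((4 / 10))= 5 / 7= 0.71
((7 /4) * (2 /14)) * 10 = 5 /2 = 2.50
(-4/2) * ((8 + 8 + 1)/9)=-34/9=-3.78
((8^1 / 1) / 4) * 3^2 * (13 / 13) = 18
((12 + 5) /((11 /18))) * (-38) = -11628 /11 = -1057.09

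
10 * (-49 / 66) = -245 / 33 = -7.42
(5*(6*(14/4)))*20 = 2100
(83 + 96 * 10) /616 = 149 /88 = 1.69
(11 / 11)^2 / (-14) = -1 / 14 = -0.07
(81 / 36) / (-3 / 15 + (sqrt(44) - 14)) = -3195 / 15764 - 225*sqrt(11) / 7882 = -0.30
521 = 521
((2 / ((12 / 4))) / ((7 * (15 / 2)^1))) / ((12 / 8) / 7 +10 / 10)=8 / 765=0.01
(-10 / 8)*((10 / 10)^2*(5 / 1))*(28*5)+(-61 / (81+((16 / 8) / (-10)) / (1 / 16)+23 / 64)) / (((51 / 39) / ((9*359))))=-132437465 / 47243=-2803.32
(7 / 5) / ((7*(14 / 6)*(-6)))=-1 / 70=-0.01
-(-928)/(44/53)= 12296/11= 1117.82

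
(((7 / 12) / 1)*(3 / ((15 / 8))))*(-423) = -394.80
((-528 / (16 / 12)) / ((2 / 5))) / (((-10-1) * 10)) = 9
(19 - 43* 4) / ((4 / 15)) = -2295 / 4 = -573.75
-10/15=-0.67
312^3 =30371328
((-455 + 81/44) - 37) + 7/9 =-193795/396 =-489.38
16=16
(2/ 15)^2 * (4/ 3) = 16/ 675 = 0.02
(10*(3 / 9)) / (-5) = -2 / 3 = -0.67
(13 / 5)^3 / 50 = 2197 / 6250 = 0.35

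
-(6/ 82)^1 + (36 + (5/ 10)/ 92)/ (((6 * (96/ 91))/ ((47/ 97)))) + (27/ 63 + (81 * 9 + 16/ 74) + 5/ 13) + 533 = 1796280125919787/ 1419185005056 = 1265.71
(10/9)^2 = 100/81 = 1.23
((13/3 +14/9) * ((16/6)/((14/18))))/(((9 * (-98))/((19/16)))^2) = 19133/522764928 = 0.00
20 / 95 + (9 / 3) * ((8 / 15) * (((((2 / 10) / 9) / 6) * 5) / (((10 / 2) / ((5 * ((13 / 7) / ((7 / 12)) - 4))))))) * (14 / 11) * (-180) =25244 / 4389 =5.75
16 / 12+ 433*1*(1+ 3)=5200 / 3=1733.33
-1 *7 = -7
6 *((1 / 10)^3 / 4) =3 / 2000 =0.00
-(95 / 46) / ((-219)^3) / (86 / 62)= 2945 / 20775841902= 0.00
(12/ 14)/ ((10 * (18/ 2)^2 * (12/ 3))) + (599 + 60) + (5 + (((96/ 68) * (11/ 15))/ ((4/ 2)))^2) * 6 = 3772170041/ 5462100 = 690.61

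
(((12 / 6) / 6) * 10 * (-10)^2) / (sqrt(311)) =1000 * sqrt(311) / 933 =18.90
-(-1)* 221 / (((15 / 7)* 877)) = 1547 / 13155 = 0.12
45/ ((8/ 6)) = 135/ 4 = 33.75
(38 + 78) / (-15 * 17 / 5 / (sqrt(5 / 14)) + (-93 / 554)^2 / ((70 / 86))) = -45510546840395840 * sqrt(70) / 280125216343704477 - 51491720864080 / 93375072114568159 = -1.36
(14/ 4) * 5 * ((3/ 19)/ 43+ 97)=1386910/ 817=1697.56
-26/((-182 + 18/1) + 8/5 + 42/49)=455/2827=0.16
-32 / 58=-16 / 29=-0.55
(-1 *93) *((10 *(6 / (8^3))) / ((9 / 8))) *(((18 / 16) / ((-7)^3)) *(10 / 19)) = 6975 / 417088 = 0.02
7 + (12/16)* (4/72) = 169/24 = 7.04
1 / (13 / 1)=1 / 13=0.08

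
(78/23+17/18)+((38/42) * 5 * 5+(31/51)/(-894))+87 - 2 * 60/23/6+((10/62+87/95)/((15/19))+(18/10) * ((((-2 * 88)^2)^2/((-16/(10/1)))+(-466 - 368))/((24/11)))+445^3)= -4626607721533371503/11377982700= -406628120.60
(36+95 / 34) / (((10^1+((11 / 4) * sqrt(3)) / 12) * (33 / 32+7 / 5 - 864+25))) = -270131200 / 58160178031+18571520 * sqrt(3) / 174480534093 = -0.00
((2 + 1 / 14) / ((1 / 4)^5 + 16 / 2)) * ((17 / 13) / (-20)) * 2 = -126208 / 3727815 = -0.03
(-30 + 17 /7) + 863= 5848 /7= 835.43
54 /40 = 27 /20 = 1.35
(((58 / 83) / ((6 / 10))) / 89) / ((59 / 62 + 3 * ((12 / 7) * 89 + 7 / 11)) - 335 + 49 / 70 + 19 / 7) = 3461150 / 34116571407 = 0.00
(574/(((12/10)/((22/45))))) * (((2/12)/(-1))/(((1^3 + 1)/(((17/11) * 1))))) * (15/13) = -34.75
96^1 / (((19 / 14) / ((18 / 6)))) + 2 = 4070 / 19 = 214.21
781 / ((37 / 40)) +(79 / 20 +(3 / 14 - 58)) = 790.49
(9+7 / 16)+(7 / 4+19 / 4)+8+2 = 415 / 16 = 25.94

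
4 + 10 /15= 14 /3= 4.67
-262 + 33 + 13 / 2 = -445 / 2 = -222.50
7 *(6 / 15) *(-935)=-2618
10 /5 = 2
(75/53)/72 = 25/1272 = 0.02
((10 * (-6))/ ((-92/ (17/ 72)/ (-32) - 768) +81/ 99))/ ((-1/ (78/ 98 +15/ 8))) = -978945/ 4612076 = -0.21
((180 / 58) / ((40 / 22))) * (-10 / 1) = -495 / 29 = -17.07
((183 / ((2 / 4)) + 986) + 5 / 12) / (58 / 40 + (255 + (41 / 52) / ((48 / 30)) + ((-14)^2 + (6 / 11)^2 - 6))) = 1021128680 / 337684323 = 3.02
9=9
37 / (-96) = -37 / 96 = -0.39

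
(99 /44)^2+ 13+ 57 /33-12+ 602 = 107323 /176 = 609.79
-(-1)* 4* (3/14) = 6/7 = 0.86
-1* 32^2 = -1024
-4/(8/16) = -8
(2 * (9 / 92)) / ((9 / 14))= 7 / 23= 0.30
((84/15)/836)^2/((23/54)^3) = 7715736/13286668175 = 0.00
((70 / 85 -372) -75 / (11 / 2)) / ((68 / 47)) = -845530 / 3179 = -265.97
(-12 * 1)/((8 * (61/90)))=-135/61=-2.21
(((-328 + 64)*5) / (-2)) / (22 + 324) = 330 / 173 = 1.91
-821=-821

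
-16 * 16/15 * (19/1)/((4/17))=-20672/15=-1378.13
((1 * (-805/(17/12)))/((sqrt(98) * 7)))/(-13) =690 * sqrt(2)/1547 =0.63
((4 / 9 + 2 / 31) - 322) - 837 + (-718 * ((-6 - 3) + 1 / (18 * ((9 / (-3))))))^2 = 947537733820 / 22599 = 41928303.63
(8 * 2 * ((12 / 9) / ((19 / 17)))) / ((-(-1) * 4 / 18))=1632 / 19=85.89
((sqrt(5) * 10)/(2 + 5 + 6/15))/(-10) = -5 * sqrt(5)/37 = -0.30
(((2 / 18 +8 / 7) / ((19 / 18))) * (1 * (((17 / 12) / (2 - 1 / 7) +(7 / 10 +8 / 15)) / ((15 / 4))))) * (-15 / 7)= -82002 / 60515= -1.36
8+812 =820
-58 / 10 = -29 / 5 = -5.80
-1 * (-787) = 787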